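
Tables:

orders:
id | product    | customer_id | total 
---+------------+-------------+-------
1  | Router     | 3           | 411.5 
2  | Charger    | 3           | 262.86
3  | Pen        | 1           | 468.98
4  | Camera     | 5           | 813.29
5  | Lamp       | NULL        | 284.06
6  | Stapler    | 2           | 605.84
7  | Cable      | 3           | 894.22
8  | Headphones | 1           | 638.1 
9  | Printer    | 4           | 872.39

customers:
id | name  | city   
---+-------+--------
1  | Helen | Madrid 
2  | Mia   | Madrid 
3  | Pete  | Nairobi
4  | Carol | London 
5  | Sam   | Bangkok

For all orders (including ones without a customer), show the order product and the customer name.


LEFT JOIN keeps every row from orders (the left table); where customer_id has no match in customers, the customer columns become NULL. Walk through each order:
  - order 1 (Router): customer_id=3 -> matches Pete
  - order 2 (Charger): customer_id=3 -> matches Pete
  - order 3 (Pen): customer_id=1 -> matches Helen
  - order 4 (Camera): customer_id=5 -> matches Sam
  - order 5 (Lamp): customer_id=NULL, no match -> kept with NULL
  - order 6 (Stapler): customer_id=2 -> matches Mia
  - order 7 (Cable): customer_id=3 -> matches Pete
  - order 8 (Headphones): customer_id=1 -> matches Helen
  - order 9 (Printer): customer_id=4 -> matches Carol
All 9 rows appear; 1 has NULL customer.

SQL:
SELECT a.product, b.name AS customer
FROM orders a
LEFT JOIN customers b ON a.customer_id = b.id

Result:
product    | customer
-----------+---------
Router     | Pete    
Charger    | Pete    
Pen        | Helen   
Camera     | Sam     
Lamp       | NULL    
Stapler    | Mia     
Cable      | Pete    
Headphones | Helen   
Printer    | Carol   


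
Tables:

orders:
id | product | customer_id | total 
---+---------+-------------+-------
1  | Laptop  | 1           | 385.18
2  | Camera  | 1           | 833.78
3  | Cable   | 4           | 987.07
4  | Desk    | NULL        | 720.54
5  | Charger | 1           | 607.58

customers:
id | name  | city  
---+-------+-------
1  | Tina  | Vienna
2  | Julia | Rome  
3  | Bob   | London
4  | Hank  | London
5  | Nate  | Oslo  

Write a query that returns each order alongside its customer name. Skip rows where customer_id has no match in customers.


INNER JOIN keeps only orders rows whose customer_id matches an id in customers. Walk through each order:
  - order 1 (Laptop): customer_id=1 -> matches Tina
  - order 2 (Camera): customer_id=1 -> matches Tina
  - order 3 (Cable): customer_id=4 -> matches Hank
  - order 4 (Desk): customer_id=NULL, no match -> dropped
  - order 5 (Charger): customer_id=1 -> matches Tina
So 1 of 5 rows is dropped.

SQL:
SELECT a.product, b.name AS customer
FROM orders a
INNER JOIN customers b ON a.customer_id = b.id

Result:
product | customer
--------+---------
Laptop  | Tina    
Camera  | Tina    
Cable   | Hank    
Charger | Tina    


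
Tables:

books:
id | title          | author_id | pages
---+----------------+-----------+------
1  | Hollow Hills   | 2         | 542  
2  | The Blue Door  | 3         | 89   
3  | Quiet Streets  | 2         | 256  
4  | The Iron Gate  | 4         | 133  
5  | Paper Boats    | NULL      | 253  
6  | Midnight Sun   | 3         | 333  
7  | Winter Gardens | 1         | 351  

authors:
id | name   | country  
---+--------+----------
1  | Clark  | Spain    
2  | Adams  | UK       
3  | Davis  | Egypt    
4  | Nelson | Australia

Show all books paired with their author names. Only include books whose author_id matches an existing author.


INNER JOIN keeps only books rows whose author_id matches an id in authors. Walk through each book:
  - book 1 (Hollow Hills): author_id=2 -> matches Adams
  - book 2 (The Blue Door): author_id=3 -> matches Davis
  - book 3 (Quiet Streets): author_id=2 -> matches Adams
  - book 4 (The Iron Gate): author_id=4 -> matches Nelson
  - book 5 (Paper Boats): author_id=NULL, no match -> dropped
  - book 6 (Midnight Sun): author_id=3 -> matches Davis
  - book 7 (Winter Gardens): author_id=1 -> matches Clark
So 1 of 7 rows is dropped.

SQL:
SELECT a.title, b.name AS author
FROM books a
INNER JOIN authors b ON a.author_id = b.id

Result:
title          | author
---------------+-------
Hollow Hills   | Adams 
The Blue Door  | Davis 
Quiet Streets  | Adams 
The Iron Gate  | Nelson
Midnight Sun   | Davis 
Winter Gardens | Clark 


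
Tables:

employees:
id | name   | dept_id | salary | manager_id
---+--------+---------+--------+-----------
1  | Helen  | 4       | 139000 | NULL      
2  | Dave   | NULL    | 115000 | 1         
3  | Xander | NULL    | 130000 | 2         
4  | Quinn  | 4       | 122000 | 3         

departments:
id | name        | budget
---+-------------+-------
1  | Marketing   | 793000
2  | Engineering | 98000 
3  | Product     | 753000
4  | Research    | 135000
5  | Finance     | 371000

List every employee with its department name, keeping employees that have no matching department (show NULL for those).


LEFT JOIN keeps every row from employees (the left table); where dept_id has no match in departments, the department columns become NULL. Walk through each employee:
  - employee 1 (Helen): dept_id=4 -> matches Research
  - employee 2 (Dave): dept_id=NULL, no match -> kept with NULL
  - employee 3 (Xander): dept_id=NULL, no match -> kept with NULL
  - employee 4 (Quinn): dept_id=4 -> matches Research
All 4 rows appear; 2 have NULL department.

SQL:
SELECT a.name, b.name AS department
FROM employees a
LEFT JOIN departments b ON a.dept_id = b.id

Result:
name   | department
-------+-----------
Helen  | Research  
Dave   | NULL      
Xander | NULL      
Quinn  | Research  


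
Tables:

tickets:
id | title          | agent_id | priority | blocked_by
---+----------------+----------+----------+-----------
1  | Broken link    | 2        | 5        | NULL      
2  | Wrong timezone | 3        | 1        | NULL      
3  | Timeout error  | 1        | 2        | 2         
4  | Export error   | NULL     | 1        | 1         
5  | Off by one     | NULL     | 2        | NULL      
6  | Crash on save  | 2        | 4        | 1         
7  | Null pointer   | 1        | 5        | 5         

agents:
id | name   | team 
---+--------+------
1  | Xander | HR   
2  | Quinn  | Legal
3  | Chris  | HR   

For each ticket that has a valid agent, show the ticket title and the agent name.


INNER JOIN keeps only tickets rows whose agent_id matches an id in agents. Walk through each ticket:
  - ticket 1 (Broken link): agent_id=2 -> matches Quinn
  - ticket 2 (Wrong timezone): agent_id=3 -> matches Chris
  - ticket 3 (Timeout error): agent_id=1 -> matches Xander
  - ticket 4 (Export error): agent_id=NULL, no match -> dropped
  - ticket 5 (Off by one): agent_id=NULL, no match -> dropped
  - ticket 6 (Crash on save): agent_id=2 -> matches Quinn
  - ticket 7 (Null pointer): agent_id=1 -> matches Xander
So 2 of 7 rows are dropped.

SQL:
SELECT a.title, b.name AS agent
FROM tickets a
INNER JOIN agents b ON a.agent_id = b.id

Result:
title          | agent 
---------------+-------
Broken link    | Quinn 
Wrong timezone | Chris 
Timeout error  | Xander
Crash on save  | Quinn 
Null pointer   | Xander


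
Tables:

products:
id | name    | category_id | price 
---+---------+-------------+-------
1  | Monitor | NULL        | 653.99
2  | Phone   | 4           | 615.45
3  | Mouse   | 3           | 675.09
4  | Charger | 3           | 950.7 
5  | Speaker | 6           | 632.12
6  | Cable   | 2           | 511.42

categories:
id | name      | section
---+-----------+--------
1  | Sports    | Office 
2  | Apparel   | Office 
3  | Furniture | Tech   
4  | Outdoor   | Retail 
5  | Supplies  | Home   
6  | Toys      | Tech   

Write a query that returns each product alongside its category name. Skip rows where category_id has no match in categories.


INNER JOIN keeps only products rows whose category_id matches an id in categories. Walk through each product:
  - product 1 (Monitor): category_id=NULL, no match -> dropped
  - product 2 (Phone): category_id=4 -> matches Outdoor
  - product 3 (Mouse): category_id=3 -> matches Furniture
  - product 4 (Charger): category_id=3 -> matches Furniture
  - product 5 (Speaker): category_id=6 -> matches Toys
  - product 6 (Cable): category_id=2 -> matches Apparel
So 1 of 6 rows is dropped.

SQL:
SELECT a.name, b.name AS category
FROM products a
INNER JOIN categories b ON a.category_id = b.id

Result:
name    | category 
--------+----------
Phone   | Outdoor  
Mouse   | Furniture
Charger | Furniture
Speaker | Toys     
Cable   | Apparel  


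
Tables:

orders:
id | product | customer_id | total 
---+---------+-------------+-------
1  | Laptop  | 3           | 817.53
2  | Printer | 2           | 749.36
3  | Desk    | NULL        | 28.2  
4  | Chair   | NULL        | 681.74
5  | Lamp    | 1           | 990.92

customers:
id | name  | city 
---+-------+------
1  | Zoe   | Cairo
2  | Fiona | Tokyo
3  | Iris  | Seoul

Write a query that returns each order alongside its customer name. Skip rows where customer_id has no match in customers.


INNER JOIN keeps only orders rows whose customer_id matches an id in customers. Walk through each order:
  - order 1 (Laptop): customer_id=3 -> matches Iris
  - order 2 (Printer): customer_id=2 -> matches Fiona
  - order 3 (Desk): customer_id=NULL, no match -> dropped
  - order 4 (Chair): customer_id=NULL, no match -> dropped
  - order 5 (Lamp): customer_id=1 -> matches Zoe
So 2 of 5 rows are dropped.

SQL:
SELECT a.product, b.name AS customer
FROM orders a
INNER JOIN customers b ON a.customer_id = b.id

Result:
product | customer
--------+---------
Laptop  | Iris    
Printer | Fiona   
Lamp    | Zoe     


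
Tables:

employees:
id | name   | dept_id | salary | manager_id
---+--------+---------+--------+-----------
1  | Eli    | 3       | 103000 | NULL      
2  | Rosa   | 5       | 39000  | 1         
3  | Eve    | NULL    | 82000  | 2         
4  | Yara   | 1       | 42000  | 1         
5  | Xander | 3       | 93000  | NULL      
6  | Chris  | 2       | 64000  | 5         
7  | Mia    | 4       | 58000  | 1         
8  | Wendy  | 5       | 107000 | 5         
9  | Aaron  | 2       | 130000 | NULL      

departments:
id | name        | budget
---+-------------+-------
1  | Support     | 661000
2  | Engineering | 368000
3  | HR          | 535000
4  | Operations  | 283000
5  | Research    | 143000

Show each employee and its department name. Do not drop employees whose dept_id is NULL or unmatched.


LEFT JOIN keeps every row from employees (the left table); where dept_id has no match in departments, the department columns become NULL. Walk through each employee:
  - employee 1 (Eli): dept_id=3 -> matches HR
  - employee 2 (Rosa): dept_id=5 -> matches Research
  - employee 3 (Eve): dept_id=NULL, no match -> kept with NULL
  - employee 4 (Yara): dept_id=1 -> matches Support
  - employee 5 (Xander): dept_id=3 -> matches HR
  - employee 6 (Chris): dept_id=2 -> matches Engineering
  - employee 7 (Mia): dept_id=4 -> matches Operations
  - employee 8 (Wendy): dept_id=5 -> matches Research
  - employee 9 (Aaron): dept_id=2 -> matches Engineering
All 9 rows appear; 1 has NULL department.

SQL:
SELECT a.name, b.name AS department
FROM employees a
LEFT JOIN departments b ON a.dept_id = b.id

Result:
name   | department 
-------+------------
Eli    | HR         
Rosa   | Research   
Eve    | NULL       
Yara   | Support    
Xander | HR         
Chris  | Engineering
Mia    | Operations 
Wendy  | Research   
Aaron  | Engineering


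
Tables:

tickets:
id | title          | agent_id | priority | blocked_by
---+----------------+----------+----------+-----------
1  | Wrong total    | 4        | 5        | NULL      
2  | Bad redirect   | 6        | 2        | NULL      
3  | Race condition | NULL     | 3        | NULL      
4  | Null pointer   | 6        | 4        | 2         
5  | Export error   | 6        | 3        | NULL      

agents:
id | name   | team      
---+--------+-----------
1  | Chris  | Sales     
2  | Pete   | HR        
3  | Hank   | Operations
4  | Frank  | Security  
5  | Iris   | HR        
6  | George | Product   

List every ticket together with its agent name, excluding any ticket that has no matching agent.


INNER JOIN keeps only tickets rows whose agent_id matches an id in agents. Walk through each ticket:
  - ticket 1 (Wrong total): agent_id=4 -> matches Frank
  - ticket 2 (Bad redirect): agent_id=6 -> matches George
  - ticket 3 (Race condition): agent_id=NULL, no match -> dropped
  - ticket 4 (Null pointer): agent_id=6 -> matches George
  - ticket 5 (Export error): agent_id=6 -> matches George
So 1 of 5 rows is dropped.

SQL:
SELECT a.title, b.name AS agent
FROM tickets a
INNER JOIN agents b ON a.agent_id = b.id

Result:
title        | agent 
-------------+-------
Wrong total  | Frank 
Bad redirect | George
Null pointer | George
Export error | George


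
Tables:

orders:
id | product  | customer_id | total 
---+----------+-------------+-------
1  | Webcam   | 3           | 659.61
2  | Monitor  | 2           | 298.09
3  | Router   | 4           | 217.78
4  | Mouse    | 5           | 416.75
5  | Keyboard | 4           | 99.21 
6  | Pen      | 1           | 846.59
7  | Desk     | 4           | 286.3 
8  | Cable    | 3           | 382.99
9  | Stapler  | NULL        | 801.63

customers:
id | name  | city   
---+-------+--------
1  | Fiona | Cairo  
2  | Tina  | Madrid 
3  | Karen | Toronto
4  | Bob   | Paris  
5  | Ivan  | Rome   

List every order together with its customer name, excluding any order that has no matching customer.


INNER JOIN keeps only orders rows whose customer_id matches an id in customers. Walk through each order:
  - order 1 (Webcam): customer_id=3 -> matches Karen
  - order 2 (Monitor): customer_id=2 -> matches Tina
  - order 3 (Router): customer_id=4 -> matches Bob
  - order 4 (Mouse): customer_id=5 -> matches Ivan
  - order 5 (Keyboard): customer_id=4 -> matches Bob
  - order 6 (Pen): customer_id=1 -> matches Fiona
  - order 7 (Desk): customer_id=4 -> matches Bob
  - order 8 (Cable): customer_id=3 -> matches Karen
  - order 9 (Stapler): customer_id=NULL, no match -> dropped
So 1 of 9 rows is dropped.

SQL:
SELECT a.product, b.name AS customer
FROM orders a
INNER JOIN customers b ON a.customer_id = b.id

Result:
product  | customer
---------+---------
Webcam   | Karen   
Monitor  | Tina    
Router   | Bob     
Mouse    | Ivan    
Keyboard | Bob     
Pen      | Fiona   
Desk     | Bob     
Cable    | Karen   


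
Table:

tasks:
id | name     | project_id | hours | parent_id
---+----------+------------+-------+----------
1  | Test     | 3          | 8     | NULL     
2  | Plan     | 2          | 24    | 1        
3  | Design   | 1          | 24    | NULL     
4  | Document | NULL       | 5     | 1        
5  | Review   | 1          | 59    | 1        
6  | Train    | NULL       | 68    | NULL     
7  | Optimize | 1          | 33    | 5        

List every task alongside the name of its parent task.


This is a self-join: tasks is joined to a second copy of itself, matching each row's parent_id to another row's id. Use LEFT JOIN so rows with parent_id=NULL are kept.
  - task 1 (Test): parent_id=NULL -> NULL
  - task 2 (Plan): parent_id=1 -> Test
  - task 3 (Design): parent_id=NULL -> NULL
  - task 4 (Document): parent_id=1 -> Test
  - task 5 (Review): parent_id=1 -> Test
  - task 6 (Train): parent_id=NULL -> NULL
  - task 7 (Optimize): parent_id=5 -> Review

SQL:
SELECT a.name AS item, b.name AS parent
FROM tasks a
LEFT JOIN tasks b ON a.parent_id = b.id

Result:
item     | parent
---------+-------
Test     | NULL  
Plan     | Test  
Design   | NULL  
Document | Test  
Review   | Test  
Train    | NULL  
Optimize | Review


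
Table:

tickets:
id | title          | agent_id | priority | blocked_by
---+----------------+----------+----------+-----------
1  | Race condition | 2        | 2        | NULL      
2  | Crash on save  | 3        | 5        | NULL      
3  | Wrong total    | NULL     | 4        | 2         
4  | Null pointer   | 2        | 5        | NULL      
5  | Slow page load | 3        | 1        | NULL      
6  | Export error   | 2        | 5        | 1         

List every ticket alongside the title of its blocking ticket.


This is a self-join: tickets is joined to a second copy of itself, matching each row's blocked_by to another row's id. Use LEFT JOIN so rows with blocked_by=NULL are kept.
  - ticket 1 (Race condition): blocked_by=NULL -> NULL
  - ticket 2 (Crash on save): blocked_by=NULL -> NULL
  - ticket 3 (Wrong total): blocked_by=2 -> Crash on save
  - ticket 4 (Null pointer): blocked_by=NULL -> NULL
  - ticket 5 (Slow page load): blocked_by=NULL -> NULL
  - ticket 6 (Export error): blocked_by=1 -> Race condition

SQL:
SELECT a.title AS item, b.title AS blocked_by
FROM tickets a
LEFT JOIN tickets b ON a.blocked_by = b.id

Result:
item           | blocked_by    
---------------+---------------
Race condition | NULL          
Crash on save  | NULL          
Wrong total    | Crash on save 
Null pointer   | NULL          
Slow page load | NULL          
Export error   | Race condition


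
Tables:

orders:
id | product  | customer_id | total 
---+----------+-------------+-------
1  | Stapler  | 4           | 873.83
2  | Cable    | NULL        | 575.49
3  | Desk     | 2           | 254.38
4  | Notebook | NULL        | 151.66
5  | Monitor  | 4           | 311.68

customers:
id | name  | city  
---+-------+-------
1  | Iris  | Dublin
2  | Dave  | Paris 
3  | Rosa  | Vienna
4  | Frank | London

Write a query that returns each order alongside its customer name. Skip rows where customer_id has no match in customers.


INNER JOIN keeps only orders rows whose customer_id matches an id in customers. Walk through each order:
  - order 1 (Stapler): customer_id=4 -> matches Frank
  - order 2 (Cable): customer_id=NULL, no match -> dropped
  - order 3 (Desk): customer_id=2 -> matches Dave
  - order 4 (Notebook): customer_id=NULL, no match -> dropped
  - order 5 (Monitor): customer_id=4 -> matches Frank
So 2 of 5 rows are dropped.

SQL:
SELECT a.product, b.name AS customer
FROM orders a
INNER JOIN customers b ON a.customer_id = b.id

Result:
product | customer
--------+---------
Stapler | Frank   
Desk    | Dave    
Monitor | Frank   


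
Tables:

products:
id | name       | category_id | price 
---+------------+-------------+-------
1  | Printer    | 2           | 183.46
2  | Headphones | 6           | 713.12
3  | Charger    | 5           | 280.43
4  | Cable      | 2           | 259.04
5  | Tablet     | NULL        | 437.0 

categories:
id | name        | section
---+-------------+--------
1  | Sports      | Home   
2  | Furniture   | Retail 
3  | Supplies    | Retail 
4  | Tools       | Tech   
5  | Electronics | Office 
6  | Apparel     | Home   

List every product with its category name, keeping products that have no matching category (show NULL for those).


LEFT JOIN keeps every row from products (the left table); where category_id has no match in categories, the category columns become NULL. Walk through each product:
  - product 1 (Printer): category_id=2 -> matches Furniture
  - product 2 (Headphones): category_id=6 -> matches Apparel
  - product 3 (Charger): category_id=5 -> matches Electronics
  - product 4 (Cable): category_id=2 -> matches Furniture
  - product 5 (Tablet): category_id=NULL, no match -> kept with NULL
All 5 rows appear; 1 has NULL category.

SQL:
SELECT a.name, b.name AS category
FROM products a
LEFT JOIN categories b ON a.category_id = b.id

Result:
name       | category   
-----------+------------
Printer    | Furniture  
Headphones | Apparel    
Charger    | Electronics
Cable      | Furniture  
Tablet     | NULL       


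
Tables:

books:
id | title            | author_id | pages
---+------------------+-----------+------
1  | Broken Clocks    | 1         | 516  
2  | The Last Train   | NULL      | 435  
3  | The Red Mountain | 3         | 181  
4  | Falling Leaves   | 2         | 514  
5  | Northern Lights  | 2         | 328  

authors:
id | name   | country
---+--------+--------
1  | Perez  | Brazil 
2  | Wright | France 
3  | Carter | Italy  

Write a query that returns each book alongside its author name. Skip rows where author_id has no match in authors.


INNER JOIN keeps only books rows whose author_id matches an id in authors. Walk through each book:
  - book 1 (Broken Clocks): author_id=1 -> matches Perez
  - book 2 (The Last Train): author_id=NULL, no match -> dropped
  - book 3 (The Red Mountain): author_id=3 -> matches Carter
  - book 4 (Falling Leaves): author_id=2 -> matches Wright
  - book 5 (Northern Lights): author_id=2 -> matches Wright
So 1 of 5 rows is dropped.

SQL:
SELECT a.title, b.name AS author
FROM books a
INNER JOIN authors b ON a.author_id = b.id

Result:
title            | author
-----------------+-------
Broken Clocks    | Perez 
The Red Mountain | Carter
Falling Leaves   | Wright
Northern Lights  | Wright


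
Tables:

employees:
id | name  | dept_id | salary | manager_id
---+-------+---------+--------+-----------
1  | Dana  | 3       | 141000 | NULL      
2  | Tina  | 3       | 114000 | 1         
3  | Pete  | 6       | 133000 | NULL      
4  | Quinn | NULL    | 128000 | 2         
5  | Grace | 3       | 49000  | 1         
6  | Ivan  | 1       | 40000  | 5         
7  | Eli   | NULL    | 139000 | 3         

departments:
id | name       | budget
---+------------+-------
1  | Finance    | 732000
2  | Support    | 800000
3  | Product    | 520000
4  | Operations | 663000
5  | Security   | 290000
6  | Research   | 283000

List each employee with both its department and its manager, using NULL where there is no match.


Two LEFT JOINs from the same base table employees: one to departments via dept_id, one to employees itself via manager_id. Both are LEFT so every employee is preserved.
Match against departments:
  - employee 1 (Dana): dept_id=3 -> matches Product
  - employee 2 (Tina): dept_id=3 -> matches Product
  - employee 3 (Pete): dept_id=6 -> matches Research
  - employee 4 (Quinn): dept_id=NULL, no match -> kept with NULL
  - employee 5 (Grace): dept_id=3 -> matches Product
  - employee 6 (Ivan): dept_id=1 -> matches Finance
  - employee 7 (Eli): dept_id=NULL, no match -> kept with NULL
Match against employees (self):
  - employee 1 (Dana): manager_id=NULL -> NULL
  - employee 2 (Tina): manager_id=1 -> Dana
  - employee 3 (Pete): manager_id=NULL -> NULL
  - employee 4 (Quinn): manager_id=2 -> Tina
  - employee 5 (Grace): manager_id=1 -> Dana
  - employee 6 (Ivan): manager_id=5 -> Grace
  - employee 7 (Eli): manager_id=3 -> Pete

SQL:
SELECT a.name, b.name AS department, c.name AS manager
FROM employees a
LEFT JOIN departments b ON a.dept_id = b.id
LEFT JOIN employees c ON a.manager_id = c.id

Result:
name  | department | manager
------+------------+--------
Dana  | Product    | NULL   
Tina  | Product    | Dana   
Pete  | Research   | NULL   
Quinn | NULL       | Tina   
Grace | Product    | Dana   
Ivan  | Finance    | Grace  
Eli   | NULL       | Pete   


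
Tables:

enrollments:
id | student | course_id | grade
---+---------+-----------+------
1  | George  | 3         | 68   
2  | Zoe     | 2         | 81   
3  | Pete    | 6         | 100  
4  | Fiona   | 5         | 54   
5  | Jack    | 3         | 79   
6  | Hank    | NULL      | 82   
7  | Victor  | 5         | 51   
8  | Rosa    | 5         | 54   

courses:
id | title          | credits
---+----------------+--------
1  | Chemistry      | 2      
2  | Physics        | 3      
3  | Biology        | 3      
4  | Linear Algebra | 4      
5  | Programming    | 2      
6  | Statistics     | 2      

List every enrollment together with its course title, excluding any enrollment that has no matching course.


INNER JOIN keeps only enrollments rows whose course_id matches an id in courses. Walk through each enrollment:
  - enrollment 1 (George): course_id=3 -> matches Biology
  - enrollment 2 (Zoe): course_id=2 -> matches Physics
  - enrollment 3 (Pete): course_id=6 -> matches Statistics
  - enrollment 4 (Fiona): course_id=5 -> matches Programming
  - enrollment 5 (Jack): course_id=3 -> matches Biology
  - enrollment 6 (Hank): course_id=NULL, no match -> dropped
  - enrollment 7 (Victor): course_id=5 -> matches Programming
  - enrollment 8 (Rosa): course_id=5 -> matches Programming
So 1 of 8 rows is dropped.

SQL:
SELECT a.student, b.title AS course
FROM enrollments a
INNER JOIN courses b ON a.course_id = b.id

Result:
student | course     
--------+------------
George  | Biology    
Zoe     | Physics    
Pete    | Statistics 
Fiona   | Programming
Jack    | Biology    
Victor  | Programming
Rosa    | Programming


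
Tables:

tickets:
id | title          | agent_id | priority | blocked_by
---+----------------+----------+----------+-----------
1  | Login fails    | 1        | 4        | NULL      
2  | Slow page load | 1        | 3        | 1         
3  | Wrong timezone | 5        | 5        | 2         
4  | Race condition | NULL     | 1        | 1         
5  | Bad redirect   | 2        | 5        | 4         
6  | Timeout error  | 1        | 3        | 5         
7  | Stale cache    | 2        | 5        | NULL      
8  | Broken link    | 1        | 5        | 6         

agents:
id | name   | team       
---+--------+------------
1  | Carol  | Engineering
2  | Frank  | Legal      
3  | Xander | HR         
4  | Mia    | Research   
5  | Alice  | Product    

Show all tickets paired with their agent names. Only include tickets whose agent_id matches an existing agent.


INNER JOIN keeps only tickets rows whose agent_id matches an id in agents. Walk through each ticket:
  - ticket 1 (Login fails): agent_id=1 -> matches Carol
  - ticket 2 (Slow page load): agent_id=1 -> matches Carol
  - ticket 3 (Wrong timezone): agent_id=5 -> matches Alice
  - ticket 4 (Race condition): agent_id=NULL, no match -> dropped
  - ticket 5 (Bad redirect): agent_id=2 -> matches Frank
  - ticket 6 (Timeout error): agent_id=1 -> matches Carol
  - ticket 7 (Stale cache): agent_id=2 -> matches Frank
  - ticket 8 (Broken link): agent_id=1 -> matches Carol
So 1 of 8 rows is dropped.

SQL:
SELECT a.title, b.name AS agent
FROM tickets a
INNER JOIN agents b ON a.agent_id = b.id

Result:
title          | agent
---------------+------
Login fails    | Carol
Slow page load | Carol
Wrong timezone | Alice
Bad redirect   | Frank
Timeout error  | Carol
Stale cache    | Frank
Broken link    | Carol


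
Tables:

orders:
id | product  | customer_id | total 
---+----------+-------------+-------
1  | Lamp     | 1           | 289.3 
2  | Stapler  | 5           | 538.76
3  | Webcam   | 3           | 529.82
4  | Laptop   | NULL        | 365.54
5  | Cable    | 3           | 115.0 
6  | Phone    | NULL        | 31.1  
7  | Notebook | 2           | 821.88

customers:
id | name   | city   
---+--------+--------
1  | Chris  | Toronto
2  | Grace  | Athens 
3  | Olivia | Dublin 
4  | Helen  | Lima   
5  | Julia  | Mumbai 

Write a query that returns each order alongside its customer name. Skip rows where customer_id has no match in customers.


INNER JOIN keeps only orders rows whose customer_id matches an id in customers. Walk through each order:
  - order 1 (Lamp): customer_id=1 -> matches Chris
  - order 2 (Stapler): customer_id=5 -> matches Julia
  - order 3 (Webcam): customer_id=3 -> matches Olivia
  - order 4 (Laptop): customer_id=NULL, no match -> dropped
  - order 5 (Cable): customer_id=3 -> matches Olivia
  - order 6 (Phone): customer_id=NULL, no match -> dropped
  - order 7 (Notebook): customer_id=2 -> matches Grace
So 2 of 7 rows are dropped.

SQL:
SELECT a.product, b.name AS customer
FROM orders a
INNER JOIN customers b ON a.customer_id = b.id

Result:
product  | customer
---------+---------
Lamp     | Chris   
Stapler  | Julia   
Webcam   | Olivia  
Cable    | Olivia  
Notebook | Grace   


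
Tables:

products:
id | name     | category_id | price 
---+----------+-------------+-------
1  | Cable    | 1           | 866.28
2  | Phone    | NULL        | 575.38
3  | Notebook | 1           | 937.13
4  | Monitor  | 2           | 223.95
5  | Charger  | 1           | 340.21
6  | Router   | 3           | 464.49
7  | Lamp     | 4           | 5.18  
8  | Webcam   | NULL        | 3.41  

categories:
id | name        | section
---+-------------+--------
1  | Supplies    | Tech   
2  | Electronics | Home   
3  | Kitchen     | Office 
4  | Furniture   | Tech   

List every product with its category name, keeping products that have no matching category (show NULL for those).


LEFT JOIN keeps every row from products (the left table); where category_id has no match in categories, the category columns become NULL. Walk through each product:
  - product 1 (Cable): category_id=1 -> matches Supplies
  - product 2 (Phone): category_id=NULL, no match -> kept with NULL
  - product 3 (Notebook): category_id=1 -> matches Supplies
  - product 4 (Monitor): category_id=2 -> matches Electronics
  - product 5 (Charger): category_id=1 -> matches Supplies
  - product 6 (Router): category_id=3 -> matches Kitchen
  - product 7 (Lamp): category_id=4 -> matches Furniture
  - product 8 (Webcam): category_id=NULL, no match -> kept with NULL
All 8 rows appear; 2 have NULL category.

SQL:
SELECT a.name, b.name AS category
FROM products a
LEFT JOIN categories b ON a.category_id = b.id

Result:
name     | category   
---------+------------
Cable    | Supplies   
Phone    | NULL       
Notebook | Supplies   
Monitor  | Electronics
Charger  | Supplies   
Router   | Kitchen    
Lamp     | Furniture  
Webcam   | NULL       


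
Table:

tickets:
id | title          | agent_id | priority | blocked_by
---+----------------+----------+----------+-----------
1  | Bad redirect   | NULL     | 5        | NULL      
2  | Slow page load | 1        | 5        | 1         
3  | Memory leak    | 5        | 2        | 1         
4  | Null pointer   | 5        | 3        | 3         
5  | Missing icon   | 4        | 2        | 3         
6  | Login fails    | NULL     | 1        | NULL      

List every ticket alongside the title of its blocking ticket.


This is a self-join: tickets is joined to a second copy of itself, matching each row's blocked_by to another row's id. Use LEFT JOIN so rows with blocked_by=NULL are kept.
  - ticket 1 (Bad redirect): blocked_by=NULL -> NULL
  - ticket 2 (Slow page load): blocked_by=1 -> Bad redirect
  - ticket 3 (Memory leak): blocked_by=1 -> Bad redirect
  - ticket 4 (Null pointer): blocked_by=3 -> Memory leak
  - ticket 5 (Missing icon): blocked_by=3 -> Memory leak
  - ticket 6 (Login fails): blocked_by=NULL -> NULL

SQL:
SELECT a.title AS item, b.title AS blocked_by
FROM tickets a
LEFT JOIN tickets b ON a.blocked_by = b.id

Result:
item           | blocked_by  
---------------+-------------
Bad redirect   | NULL        
Slow page load | Bad redirect
Memory leak    | Bad redirect
Null pointer   | Memory leak 
Missing icon   | Memory leak 
Login fails    | NULL        


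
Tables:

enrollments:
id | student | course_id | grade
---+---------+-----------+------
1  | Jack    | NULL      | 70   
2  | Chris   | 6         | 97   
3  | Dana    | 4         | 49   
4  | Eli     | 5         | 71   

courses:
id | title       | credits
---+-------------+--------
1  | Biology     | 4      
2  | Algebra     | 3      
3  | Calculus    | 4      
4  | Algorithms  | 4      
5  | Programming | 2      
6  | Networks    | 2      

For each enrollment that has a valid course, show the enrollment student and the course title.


INNER JOIN keeps only enrollments rows whose course_id matches an id in courses. Walk through each enrollment:
  - enrollment 1 (Jack): course_id=NULL, no match -> dropped
  - enrollment 2 (Chris): course_id=6 -> matches Networks
  - enrollment 3 (Dana): course_id=4 -> matches Algorithms
  - enrollment 4 (Eli): course_id=5 -> matches Programming
So 1 of 4 rows is dropped.

SQL:
SELECT a.student, b.title AS course
FROM enrollments a
INNER JOIN courses b ON a.course_id = b.id

Result:
student | course     
--------+------------
Chris   | Networks   
Dana    | Algorithms 
Eli     | Programming


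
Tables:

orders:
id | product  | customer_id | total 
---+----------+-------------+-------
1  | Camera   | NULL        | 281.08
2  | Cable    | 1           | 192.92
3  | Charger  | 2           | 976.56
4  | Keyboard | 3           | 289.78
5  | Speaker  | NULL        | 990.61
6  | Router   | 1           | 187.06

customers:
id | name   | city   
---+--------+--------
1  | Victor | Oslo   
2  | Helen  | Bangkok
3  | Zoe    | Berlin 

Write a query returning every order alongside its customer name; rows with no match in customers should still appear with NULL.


LEFT JOIN keeps every row from orders (the left table); where customer_id has no match in customers, the customer columns become NULL. Walk through each order:
  - order 1 (Camera): customer_id=NULL, no match -> kept with NULL
  - order 2 (Cable): customer_id=1 -> matches Victor
  - order 3 (Charger): customer_id=2 -> matches Helen
  - order 4 (Keyboard): customer_id=3 -> matches Zoe
  - order 5 (Speaker): customer_id=NULL, no match -> kept with NULL
  - order 6 (Router): customer_id=1 -> matches Victor
All 6 rows appear; 2 have NULL customer.

SQL:
SELECT a.product, b.name AS customer
FROM orders a
LEFT JOIN customers b ON a.customer_id = b.id

Result:
product  | customer
---------+---------
Camera   | NULL    
Cable    | Victor  
Charger  | Helen   
Keyboard | Zoe     
Speaker  | NULL    
Router   | Victor  


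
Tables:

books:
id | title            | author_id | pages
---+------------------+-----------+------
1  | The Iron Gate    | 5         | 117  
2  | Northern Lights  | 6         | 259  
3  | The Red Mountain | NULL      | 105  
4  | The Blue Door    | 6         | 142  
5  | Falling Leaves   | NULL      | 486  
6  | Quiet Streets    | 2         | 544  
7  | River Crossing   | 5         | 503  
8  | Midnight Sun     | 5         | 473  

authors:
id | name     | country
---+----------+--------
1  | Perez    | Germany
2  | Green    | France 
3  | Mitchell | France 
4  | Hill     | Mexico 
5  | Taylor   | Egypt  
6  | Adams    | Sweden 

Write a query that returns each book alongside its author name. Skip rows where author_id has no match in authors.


INNER JOIN keeps only books rows whose author_id matches an id in authors. Walk through each book:
  - book 1 (The Iron Gate): author_id=5 -> matches Taylor
  - book 2 (Northern Lights): author_id=6 -> matches Adams
  - book 3 (The Red Mountain): author_id=NULL, no match -> dropped
  - book 4 (The Blue Door): author_id=6 -> matches Adams
  - book 5 (Falling Leaves): author_id=NULL, no match -> dropped
  - book 6 (Quiet Streets): author_id=2 -> matches Green
  - book 7 (River Crossing): author_id=5 -> matches Taylor
  - book 8 (Midnight Sun): author_id=5 -> matches Taylor
So 2 of 8 rows are dropped.

SQL:
SELECT a.title, b.name AS author
FROM books a
INNER JOIN authors b ON a.author_id = b.id

Result:
title           | author
----------------+-------
The Iron Gate   | Taylor
Northern Lights | Adams 
The Blue Door   | Adams 
Quiet Streets   | Green 
River Crossing  | Taylor
Midnight Sun    | Taylor


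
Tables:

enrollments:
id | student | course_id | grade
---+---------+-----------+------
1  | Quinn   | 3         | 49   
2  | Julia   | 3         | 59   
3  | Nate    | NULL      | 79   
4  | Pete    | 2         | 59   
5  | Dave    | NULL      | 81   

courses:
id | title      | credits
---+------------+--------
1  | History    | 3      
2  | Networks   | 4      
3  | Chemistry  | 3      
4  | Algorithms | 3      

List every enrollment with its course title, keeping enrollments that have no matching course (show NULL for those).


LEFT JOIN keeps every row from enrollments (the left table); where course_id has no match in courses, the course columns become NULL. Walk through each enrollment:
  - enrollment 1 (Quinn): course_id=3 -> matches Chemistry
  - enrollment 2 (Julia): course_id=3 -> matches Chemistry
  - enrollment 3 (Nate): course_id=NULL, no match -> kept with NULL
  - enrollment 4 (Pete): course_id=2 -> matches Networks
  - enrollment 5 (Dave): course_id=NULL, no match -> kept with NULL
All 5 rows appear; 2 have NULL course.

SQL:
SELECT a.student, b.title AS course
FROM enrollments a
LEFT JOIN courses b ON a.course_id = b.id

Result:
student | course   
--------+----------
Quinn   | Chemistry
Julia   | Chemistry
Nate    | NULL     
Pete    | Networks 
Dave    | NULL     


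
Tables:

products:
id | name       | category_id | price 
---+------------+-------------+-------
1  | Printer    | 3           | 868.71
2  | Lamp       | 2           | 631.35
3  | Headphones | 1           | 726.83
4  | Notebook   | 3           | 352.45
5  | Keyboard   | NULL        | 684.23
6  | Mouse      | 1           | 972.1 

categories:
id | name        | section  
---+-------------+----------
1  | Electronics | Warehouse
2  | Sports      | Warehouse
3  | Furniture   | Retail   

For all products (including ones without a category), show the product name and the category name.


LEFT JOIN keeps every row from products (the left table); where category_id has no match in categories, the category columns become NULL. Walk through each product:
  - product 1 (Printer): category_id=3 -> matches Furniture
  - product 2 (Lamp): category_id=2 -> matches Sports
  - product 3 (Headphones): category_id=1 -> matches Electronics
  - product 4 (Notebook): category_id=3 -> matches Furniture
  - product 5 (Keyboard): category_id=NULL, no match -> kept with NULL
  - product 6 (Mouse): category_id=1 -> matches Electronics
All 6 rows appear; 1 has NULL category.

SQL:
SELECT a.name, b.name AS category
FROM products a
LEFT JOIN categories b ON a.category_id = b.id

Result:
name       | category   
-----------+------------
Printer    | Furniture  
Lamp       | Sports     
Headphones | Electronics
Notebook   | Furniture  
Keyboard   | NULL       
Mouse      | Electronics


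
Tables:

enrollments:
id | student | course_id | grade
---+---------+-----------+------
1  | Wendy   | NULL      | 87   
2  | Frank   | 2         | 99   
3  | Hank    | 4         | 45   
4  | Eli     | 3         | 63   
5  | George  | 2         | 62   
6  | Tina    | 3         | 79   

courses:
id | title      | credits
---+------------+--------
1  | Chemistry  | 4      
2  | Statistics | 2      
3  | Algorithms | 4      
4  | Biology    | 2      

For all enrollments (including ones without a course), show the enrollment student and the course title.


LEFT JOIN keeps every row from enrollments (the left table); where course_id has no match in courses, the course columns become NULL. Walk through each enrollment:
  - enrollment 1 (Wendy): course_id=NULL, no match -> kept with NULL
  - enrollment 2 (Frank): course_id=2 -> matches Statistics
  - enrollment 3 (Hank): course_id=4 -> matches Biology
  - enrollment 4 (Eli): course_id=3 -> matches Algorithms
  - enrollment 5 (George): course_id=2 -> matches Statistics
  - enrollment 6 (Tina): course_id=3 -> matches Algorithms
All 6 rows appear; 1 has NULL course.

SQL:
SELECT a.student, b.title AS course
FROM enrollments a
LEFT JOIN courses b ON a.course_id = b.id

Result:
student | course    
--------+-----------
Wendy   | NULL      
Frank   | Statistics
Hank    | Biology   
Eli     | Algorithms
George  | Statistics
Tina    | Algorithms


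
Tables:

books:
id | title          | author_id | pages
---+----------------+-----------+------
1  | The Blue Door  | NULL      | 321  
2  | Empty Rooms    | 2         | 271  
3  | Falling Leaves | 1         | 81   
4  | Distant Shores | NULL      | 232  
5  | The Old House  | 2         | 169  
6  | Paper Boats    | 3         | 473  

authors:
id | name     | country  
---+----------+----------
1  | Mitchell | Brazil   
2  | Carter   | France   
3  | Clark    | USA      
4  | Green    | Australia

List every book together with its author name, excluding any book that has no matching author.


INNER JOIN keeps only books rows whose author_id matches an id in authors. Walk through each book:
  - book 1 (The Blue Door): author_id=NULL, no match -> dropped
  - book 2 (Empty Rooms): author_id=2 -> matches Carter
  - book 3 (Falling Leaves): author_id=1 -> matches Mitchell
  - book 4 (Distant Shores): author_id=NULL, no match -> dropped
  - book 5 (The Old House): author_id=2 -> matches Carter
  - book 6 (Paper Boats): author_id=3 -> matches Clark
So 2 of 6 rows are dropped.

SQL:
SELECT a.title, b.name AS author
FROM books a
INNER JOIN authors b ON a.author_id = b.id

Result:
title          | author  
---------------+---------
Empty Rooms    | Carter  
Falling Leaves | Mitchell
The Old House  | Carter  
Paper Boats    | Clark   
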